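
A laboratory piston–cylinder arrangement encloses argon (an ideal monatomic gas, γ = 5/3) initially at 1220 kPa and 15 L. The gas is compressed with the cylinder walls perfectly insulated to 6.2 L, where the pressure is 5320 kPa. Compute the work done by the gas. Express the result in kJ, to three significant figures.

W ≈ -22.0 kJ

Adiabatic: W = (P₁V₁ − P₂V₂)/(γ − 1) with γ = 5/3.
P₁V₁ = 18300 J, P₂V₂ = 32984 J.
W = (18300 − 32984) / 0.6667 = -22026 J.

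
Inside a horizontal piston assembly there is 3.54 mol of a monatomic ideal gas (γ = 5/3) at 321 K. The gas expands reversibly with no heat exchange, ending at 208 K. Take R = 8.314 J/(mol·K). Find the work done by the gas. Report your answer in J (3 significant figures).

W ≈ 4990 J

Adiabatic ⇒ Q = 0, so W_by = −ΔU = nCᵥ(T₁ − T₂).
Cᵥ = 3R/2 = 12.47 J/(mol·K).
W = (3.54)(12.47)(321 − 208) = 4989 J.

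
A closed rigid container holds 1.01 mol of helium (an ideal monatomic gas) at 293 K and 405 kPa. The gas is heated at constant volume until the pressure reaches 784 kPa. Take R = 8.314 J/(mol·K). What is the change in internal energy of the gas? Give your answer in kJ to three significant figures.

ΔU ≈ 3.45 kJ

Constant volume ⇒ W = 0, so Q = ΔU = nCᵥΔT with Cᵥ = 3R/2 = 12.47 J/(mol·K).
At constant V, T₂/T₁ = P₂/P₁ ⇒ ΔT = T₁(P₂/P₁ − 1) = 293·(784/405 − 1) = 274.2 K.
ΔU = (1.01)(12.47)(274.2) = 3454 J.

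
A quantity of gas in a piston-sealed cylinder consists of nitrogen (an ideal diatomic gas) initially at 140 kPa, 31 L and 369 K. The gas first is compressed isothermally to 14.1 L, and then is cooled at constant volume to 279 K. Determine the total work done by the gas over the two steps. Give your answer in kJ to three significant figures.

W_total ≈ -3.42 kJ

Step 1 (isothermal): W = P₁V₁ ln(V₂/V₁) = (4340) ln(14.1/31) = -3419 J.
Step 2 (isochoric): W = 0 (constant volume).
W_total = -3419 + 0 = -3419 J.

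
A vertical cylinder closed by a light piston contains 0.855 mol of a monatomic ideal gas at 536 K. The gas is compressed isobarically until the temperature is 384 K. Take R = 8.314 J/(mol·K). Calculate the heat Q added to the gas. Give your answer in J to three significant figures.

Q ≈ -2700 J

Isobaric: W = nRΔT = (0.855)(8.314)(-152) = -1080 J.
ΔU = nCᵥΔT with Cᵥ = 3R/2: ΔU = (0.855)(12.47)(-152) = -1621 J.
Q = ΔU + W = -1621 − 1080 = -2701 J.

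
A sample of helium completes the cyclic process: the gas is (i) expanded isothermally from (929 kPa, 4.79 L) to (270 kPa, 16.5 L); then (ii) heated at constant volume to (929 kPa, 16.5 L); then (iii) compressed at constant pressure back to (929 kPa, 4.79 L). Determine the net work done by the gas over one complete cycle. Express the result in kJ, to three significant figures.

Leg (i): W = PᵢVᵢ ln(V_f/Vᵢ) = (4450) ln(16.5/4.79) = 5504 J.
Leg (ii): W = 0.
Leg (iii): W = PΔV = (929)(4.79 − 16.5) = -10879 J.
W_net = 5504 − 10879 = -5375 J.

W_net ≈ -5.37 kJ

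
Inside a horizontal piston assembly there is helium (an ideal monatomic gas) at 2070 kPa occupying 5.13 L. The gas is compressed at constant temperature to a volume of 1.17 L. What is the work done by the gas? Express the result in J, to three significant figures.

Isothermal: W = nRT ln(V₂/V₁) = P₁V₁ ln(V₂/V₁).
P₁V₁ = (2070 kPa)(5.13 L) = 10619 J.
W = 10619 × ln(1.17/5.13) = 10619 × -1.478
W_by_gas = -15696 J.

W ≈ -15700 J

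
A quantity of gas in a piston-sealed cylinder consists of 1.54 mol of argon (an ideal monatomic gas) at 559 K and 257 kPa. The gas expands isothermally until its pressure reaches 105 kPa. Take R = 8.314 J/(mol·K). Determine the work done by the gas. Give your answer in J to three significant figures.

Isothermal process: W = nRT ln(V₂/V₁) = nRT ln(P₁/P₂).
W = (1.54)(8.314)(559) × ln(257/105)
  = 7157 × ln(2.448) = 7157 × 0.8951
W_by_gas = 6407 J.

W ≈ 6410 J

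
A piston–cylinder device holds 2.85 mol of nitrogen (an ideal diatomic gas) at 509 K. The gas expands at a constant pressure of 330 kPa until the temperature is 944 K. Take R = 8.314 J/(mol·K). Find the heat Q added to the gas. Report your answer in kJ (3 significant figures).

Q ≈ 36.1 kJ

Isobaric: W = nRΔT = (2.85)(8.314)(435) = 10307 J.
ΔU = nCᵥΔT with Cᵥ = 5R/2: ΔU = (2.85)(20.79)(435) = 25768 J.
Q = ΔU + W = 25768 + 10307 = 36075 J.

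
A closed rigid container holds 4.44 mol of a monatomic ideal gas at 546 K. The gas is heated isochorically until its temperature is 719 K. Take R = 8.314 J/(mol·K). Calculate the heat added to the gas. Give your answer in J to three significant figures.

Q ≈ 9580 J

Constant volume ⇒ W = 0, so Q = ΔU = nCᵥΔT with Cᵥ = 3R/2 = 12.47 J/(mol·K).
ΔU = (4.44)(12.47)(719 − 546) = 9579 J.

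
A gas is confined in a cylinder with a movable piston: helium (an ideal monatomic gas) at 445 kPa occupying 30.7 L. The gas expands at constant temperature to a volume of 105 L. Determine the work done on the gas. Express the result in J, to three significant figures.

W ≈ -16800 J

Isothermal: W = nRT ln(V₂/V₁) = P₁V₁ ln(V₂/V₁).
P₁V₁ = (445 kPa)(30.7 L) = 13662 J.
W = 13662 × ln(105/30.7) = 13662 × 1.23
W_by_gas = 16800 J; work on gas = −W_by = -16800 J.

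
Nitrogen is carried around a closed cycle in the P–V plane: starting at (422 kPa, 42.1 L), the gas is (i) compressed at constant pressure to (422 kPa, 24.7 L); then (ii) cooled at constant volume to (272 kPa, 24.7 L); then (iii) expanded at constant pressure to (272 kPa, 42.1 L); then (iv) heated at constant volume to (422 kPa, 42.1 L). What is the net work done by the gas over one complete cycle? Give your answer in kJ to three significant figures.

W_net ≈ -2.61 kJ

Constant-volume legs do no work.
W(i) = (422)(24.7 − 42.1) = -7343 J; W(iii) = (272)(42.1 − 24.7) = 4733 J.
W_net = -7343 + 4733 = -2610 J (the counter-clockwise enclosed area).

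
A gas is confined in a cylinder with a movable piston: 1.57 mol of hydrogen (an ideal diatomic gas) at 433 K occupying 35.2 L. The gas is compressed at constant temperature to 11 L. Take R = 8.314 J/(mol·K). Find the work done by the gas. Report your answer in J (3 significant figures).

Isothermal: W = nRT ln(V₂/V₁).
W = (1.57)(8.314)(433) × ln(11/35.2)
  = 5652 × -1.163
W_by_gas = -6574 J.

W ≈ -6570 J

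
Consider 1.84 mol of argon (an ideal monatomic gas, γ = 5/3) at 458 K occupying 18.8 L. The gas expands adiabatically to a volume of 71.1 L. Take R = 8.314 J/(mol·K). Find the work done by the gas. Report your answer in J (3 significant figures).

W ≈ 6180 J

Adiabatic: TV^(γ−1) = const with γ = 5/3.
T₂ = T₁ (V₁/V₂)^(γ−1) = 458 × (18.8/71.1)^0.667 = 458 × 0.412 = 188.7 K.
W_by = nCᵥ(T₁ − T₂) = (1.84)(12.47)(458 − 188.7) = 6180 J.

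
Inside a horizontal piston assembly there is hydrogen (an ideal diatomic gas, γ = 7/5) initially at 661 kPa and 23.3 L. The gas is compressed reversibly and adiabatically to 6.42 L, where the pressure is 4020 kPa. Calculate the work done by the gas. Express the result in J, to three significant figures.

W ≈ -26000 J

Adiabatic: W = (P₁V₁ − P₂V₂)/(γ − 1) with γ = 7/5.
P₁V₁ = 15401 J, P₂V₂ = 25808 J.
W = (15401 − 25808) / 0.4 = -26018 J.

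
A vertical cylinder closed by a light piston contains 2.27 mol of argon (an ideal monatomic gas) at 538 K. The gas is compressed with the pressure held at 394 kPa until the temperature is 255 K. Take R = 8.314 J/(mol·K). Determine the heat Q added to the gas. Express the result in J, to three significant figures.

Isobaric: W = nRΔT = (2.27)(8.314)(-283) = -5341 J.
ΔU = nCᵥΔT with Cᵥ = 3R/2: ΔU = (2.27)(12.47)(-283) = -8011 J.
Q = ΔU + W = -8011 − 5341 = -13352 J.

Q ≈ -13400 J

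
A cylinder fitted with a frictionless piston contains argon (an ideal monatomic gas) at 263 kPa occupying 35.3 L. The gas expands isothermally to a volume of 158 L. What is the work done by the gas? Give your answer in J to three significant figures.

W ≈ 13900 J

Isothermal: W = nRT ln(V₂/V₁) = P₁V₁ ln(V₂/V₁).
P₁V₁ = (263 kPa)(35.3 L) = 9284 J.
W = 9284 × ln(158/35.3) = 9284 × 1.499
W_by_gas = 13914 J.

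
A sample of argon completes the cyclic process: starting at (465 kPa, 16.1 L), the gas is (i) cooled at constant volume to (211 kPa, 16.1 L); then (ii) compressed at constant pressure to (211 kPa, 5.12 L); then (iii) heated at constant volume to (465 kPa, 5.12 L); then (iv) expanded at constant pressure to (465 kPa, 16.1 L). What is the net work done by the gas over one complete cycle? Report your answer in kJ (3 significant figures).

W_net ≈ 2.79 kJ

Constant-volume legs do no work.
W(ii) = (211)(5.12 − 16.1) = -2317 J; W(iv) = (465)(16.1 − 5.12) = 5106 J.
W_net = -2317 + 5106 = 2789 J (the clockwise enclosed area).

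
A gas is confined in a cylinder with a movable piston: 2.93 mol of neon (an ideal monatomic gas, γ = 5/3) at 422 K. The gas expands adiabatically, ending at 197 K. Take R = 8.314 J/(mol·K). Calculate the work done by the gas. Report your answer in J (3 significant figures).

W ≈ 8220 J

Adiabatic ⇒ Q = 0, so W_by = −ΔU = nCᵥ(T₁ − T₂).
Cᵥ = 3R/2 = 12.47 J/(mol·K).
W = (2.93)(12.47)(422 − 197) = 8222 J.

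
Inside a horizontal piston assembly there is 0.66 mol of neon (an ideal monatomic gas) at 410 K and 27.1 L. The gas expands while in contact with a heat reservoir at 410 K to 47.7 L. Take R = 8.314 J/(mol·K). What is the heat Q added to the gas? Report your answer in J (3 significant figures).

Isothermal ⇒ ΔU = 0, so Q = W = nRT ln(V₂/V₁).
Q = (0.66)(8.314)(410) ln(47.7/27.1) = 2250 × 0.5654 = 1272 J.

Q ≈ 1270 J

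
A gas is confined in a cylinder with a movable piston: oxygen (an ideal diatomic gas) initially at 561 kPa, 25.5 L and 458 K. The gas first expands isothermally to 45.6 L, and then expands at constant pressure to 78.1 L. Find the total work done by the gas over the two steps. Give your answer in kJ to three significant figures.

Step 1 (isothermal): W = P₁V₁ ln(V₂/V₁) = (14306) ln(45.6/25.5) = 8315 J.
After step 1: P = 313.7 kPa, V = 45.6 L, T = 458 K.
Step 2 (isobaric): W = PΔV = (313.7 kPa)(78.1 − 45.6 L) = 10196 J.
W_total = 8315 + 10196 = 18511 J.

W_total ≈ 18.5 kJ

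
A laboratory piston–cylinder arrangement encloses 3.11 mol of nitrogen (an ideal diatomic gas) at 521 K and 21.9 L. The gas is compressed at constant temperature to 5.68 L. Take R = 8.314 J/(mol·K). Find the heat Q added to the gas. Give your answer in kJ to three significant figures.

Q ≈ -18.2 kJ

Isothermal ⇒ ΔU = 0, so Q = W = nRT ln(V₂/V₁).
Q = (3.11)(8.314)(521) ln(5.68/21.9) = 13471 × -1.35 = -18180 J.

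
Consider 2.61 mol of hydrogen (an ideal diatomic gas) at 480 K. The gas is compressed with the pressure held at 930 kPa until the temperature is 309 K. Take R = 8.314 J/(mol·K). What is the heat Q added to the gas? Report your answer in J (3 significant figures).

Isobaric: W = nRΔT = (2.61)(8.314)(-171) = -3711 J.
ΔU = nCᵥΔT with Cᵥ = 5R/2: ΔU = (2.61)(20.79)(-171) = -9277 J.
Q = ΔU + W = -9277 − 3711 = -12987 J.

Q ≈ -13000 J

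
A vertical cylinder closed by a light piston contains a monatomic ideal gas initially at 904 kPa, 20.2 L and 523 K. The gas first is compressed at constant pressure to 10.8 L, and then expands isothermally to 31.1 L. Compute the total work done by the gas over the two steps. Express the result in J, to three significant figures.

Step 1 (isobaric): W = PΔV = (904 kPa)(10.8 − 20.2 L) = -8498 J.
After step 1: P = 904 kPa, V = 10.8 L, T = 279.6 K.
Step 2 (isothermal): W = P₁V₁ ln(V₂/V₁) = (9763) ln(31.1/10.8) = 10326 J.
W_total = -8498 + 10326 = 1829 J.

W_total ≈ 1830 J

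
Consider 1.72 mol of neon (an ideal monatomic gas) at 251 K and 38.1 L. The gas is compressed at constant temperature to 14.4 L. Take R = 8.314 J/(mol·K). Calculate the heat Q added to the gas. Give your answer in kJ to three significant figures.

Q ≈ -3.49 kJ

Isothermal ⇒ ΔU = 0, so Q = W = nRT ln(V₂/V₁).
Q = (1.72)(8.314)(251) ln(14.4/38.1) = 3589 × -0.973 = -3492 J.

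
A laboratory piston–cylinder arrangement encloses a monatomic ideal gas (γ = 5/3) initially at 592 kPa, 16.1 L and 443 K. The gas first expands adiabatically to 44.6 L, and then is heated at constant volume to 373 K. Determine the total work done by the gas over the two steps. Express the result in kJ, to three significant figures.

W_total ≈ 7.05 kJ

Step 1 (adiabatic): W = (P₁V₁ − P₂V₂)/(γ−1) = (9531 − 4832)/0.667 = 7049 J.
Step 2 (isochoric): W = 0 (constant volume).
W_total = 7049 + 0 = 7049 J.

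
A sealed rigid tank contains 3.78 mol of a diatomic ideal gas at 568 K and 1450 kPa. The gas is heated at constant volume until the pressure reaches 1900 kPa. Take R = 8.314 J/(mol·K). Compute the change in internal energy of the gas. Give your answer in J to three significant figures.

ΔU ≈ 13800 J

Constant volume ⇒ W = 0, so Q = ΔU = nCᵥΔT with Cᵥ = 5R/2 = 20.79 J/(mol·K).
At constant V, T₂/T₁ = P₂/P₁ ⇒ ΔT = T₁(P₂/P₁ − 1) = 568·(1900/1450 − 1) = 176.3 K.
ΔU = (3.78)(20.79)(176.3) = 13850 J.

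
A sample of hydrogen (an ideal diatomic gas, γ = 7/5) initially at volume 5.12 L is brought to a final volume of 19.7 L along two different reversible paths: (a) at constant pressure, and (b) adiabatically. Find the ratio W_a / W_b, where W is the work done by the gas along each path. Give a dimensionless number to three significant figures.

Path (a) isobaric: W = P₁(V₂ − V₁) → W_a/(P₁V₁) = 2.848.
Path (b) adiabatic: W = P₁V₁(1 − (V₁/V₂)^(γ−1))/(γ−1) → W_b/(P₁V₁) = 1.042.
W_a / W_b = 2.848 / 1.042 = 2.734.

W_a / W_b ≈ 2.73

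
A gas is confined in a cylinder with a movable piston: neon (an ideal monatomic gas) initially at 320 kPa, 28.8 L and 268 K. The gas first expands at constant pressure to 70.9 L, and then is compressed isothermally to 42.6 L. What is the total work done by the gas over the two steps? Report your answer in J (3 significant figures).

W_total ≈ 1910 J

Step 1 (isobaric): W = PΔV = (320 kPa)(70.9 − 28.8 L) = 13472 J.
After step 1: P = 320 kPa, V = 70.9 L, T = 659.8 K.
Step 2 (isothermal): W = P₁V₁ ln(V₂/V₁) = (22688) ln(42.6/70.9) = -11558 J.
W_total = 13472 − 11558 = 1914 J.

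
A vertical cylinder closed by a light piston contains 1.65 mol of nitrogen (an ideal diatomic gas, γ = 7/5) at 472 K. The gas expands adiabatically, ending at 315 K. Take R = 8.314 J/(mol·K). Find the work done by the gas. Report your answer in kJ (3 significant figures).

Adiabatic ⇒ Q = 0, so W_by = −ΔU = nCᵥ(T₁ − T₂).
Cᵥ = 5R/2 = 20.79 J/(mol·K).
W = (1.65)(20.79)(472 − 315) = 5384 J.

W ≈ 5.38 kJ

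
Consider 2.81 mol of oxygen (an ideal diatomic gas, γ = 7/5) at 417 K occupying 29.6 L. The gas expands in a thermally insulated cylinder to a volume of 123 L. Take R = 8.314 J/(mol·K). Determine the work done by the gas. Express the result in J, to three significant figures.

W ≈ 10600 J

Adiabatic: TV^(γ−1) = const with γ = 7/5.
T₂ = T₁ (V₁/V₂)^(γ−1) = 417 × (29.6/123)^0.4 = 417 × 0.5657 = 235.9 K.
W_by = nCᵥ(T₁ − T₂) = (2.81)(20.79)(417 − 235.9) = 10578 J.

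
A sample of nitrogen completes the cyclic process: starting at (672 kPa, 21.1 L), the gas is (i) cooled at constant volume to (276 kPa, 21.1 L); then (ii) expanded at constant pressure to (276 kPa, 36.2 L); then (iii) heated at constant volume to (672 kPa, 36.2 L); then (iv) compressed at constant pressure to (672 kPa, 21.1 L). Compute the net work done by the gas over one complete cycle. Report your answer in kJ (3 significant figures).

W_net ≈ -5.98 kJ

Constant-volume legs do no work.
W(ii) = (276)(36.2 − 21.1) = 4168 J; W(iv) = (672)(21.1 − 36.2) = -10147 J.
W_net = 4168 − 10147 = -5980 J (the counter-clockwise enclosed area).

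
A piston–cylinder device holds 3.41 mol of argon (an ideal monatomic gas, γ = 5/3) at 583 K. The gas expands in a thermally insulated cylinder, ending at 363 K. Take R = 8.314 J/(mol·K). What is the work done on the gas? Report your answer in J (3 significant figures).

Adiabatic ⇒ Q = 0, so W_by = −ΔU = nCᵥ(T₁ − T₂).
Cᵥ = 3R/2 = 12.47 J/(mol·K).
W = (3.41)(12.47)(583 − 363) = 9356 J.
Work on gas = −W_by = -9356 J.

W ≈ -9360 J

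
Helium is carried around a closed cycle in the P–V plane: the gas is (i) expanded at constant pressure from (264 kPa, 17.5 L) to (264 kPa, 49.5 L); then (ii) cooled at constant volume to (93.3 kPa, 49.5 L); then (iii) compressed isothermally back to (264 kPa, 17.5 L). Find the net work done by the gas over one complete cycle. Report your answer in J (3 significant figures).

W_net ≈ 3650 J

Leg (i): W = PΔV = (264)(49.5 − 17.5) = 8448 J.
Leg (ii): W = 0.
Leg (iii): W = PᵢVᵢ ln(V_f/Vᵢ) = (4618) ln(17.5/49.5) = -4802 J.
W_net = 8448 − 4802 = 3646 J.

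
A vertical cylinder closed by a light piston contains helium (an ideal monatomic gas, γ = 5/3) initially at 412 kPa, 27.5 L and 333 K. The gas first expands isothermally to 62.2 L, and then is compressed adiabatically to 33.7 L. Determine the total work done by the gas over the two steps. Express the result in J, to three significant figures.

Step 1 (isothermal): W = P₁V₁ ln(V₂/V₁) = (11330) ln(62.2/27.5) = 9247 J.
After step 1: P = 182.2 kPa, V = 62.2 L, T = 333 K.
Step 2 (adiabatic): W = (P₁V₁ − P₂V₂)/(γ−1) = (11330 − 17048)/0.667 = -8577 J.
W_total = 9247 − 8577 = 670.4 J.

W_total ≈ 670 J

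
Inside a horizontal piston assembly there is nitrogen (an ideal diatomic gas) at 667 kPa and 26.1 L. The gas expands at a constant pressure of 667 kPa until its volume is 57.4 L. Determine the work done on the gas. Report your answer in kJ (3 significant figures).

W ≈ -20.9 kJ

Isobaric: W = P ΔV.
W = (667 kPa)(57.4 − 26.1 L) = (667)(31.3) = 20877 J.
Work on gas = −W_by = -20877 J.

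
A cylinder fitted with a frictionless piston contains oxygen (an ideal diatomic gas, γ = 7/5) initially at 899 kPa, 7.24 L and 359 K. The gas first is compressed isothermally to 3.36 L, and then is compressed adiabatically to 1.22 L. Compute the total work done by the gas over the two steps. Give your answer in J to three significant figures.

W_total ≈ -13100 J

Step 1 (isothermal): W = P₁V₁ ln(V₂/V₁) = (6509) ln(3.36/7.24) = -4997 J.
After step 1: P = 1937 kPa, V = 3.36 L, T = 359 K.
Step 2 (adiabatic): W = (P₁V₁ − P₂V₂)/(γ−1) = (6509 − 9761)/0.4 = -8130 J.
W_total = -4997 − 8130 = -13127 J.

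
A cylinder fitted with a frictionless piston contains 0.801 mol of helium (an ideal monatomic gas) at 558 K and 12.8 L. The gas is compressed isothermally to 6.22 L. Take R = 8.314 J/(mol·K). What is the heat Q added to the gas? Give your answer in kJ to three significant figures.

Q ≈ -2.68 kJ

Isothermal ⇒ ΔU = 0, so Q = W = nRT ln(V₂/V₁).
Q = (0.801)(8.314)(558) ln(6.22/12.8) = 3716 × -0.7217 = -2682 J.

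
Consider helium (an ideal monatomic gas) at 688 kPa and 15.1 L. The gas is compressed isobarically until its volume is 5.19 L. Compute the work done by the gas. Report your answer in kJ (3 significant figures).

Isobaric: W = P ΔV.
W = (688 kPa)(5.19 − 15.1 L) = (688)(-9.91) = -6818 J.

W ≈ -6.82 kJ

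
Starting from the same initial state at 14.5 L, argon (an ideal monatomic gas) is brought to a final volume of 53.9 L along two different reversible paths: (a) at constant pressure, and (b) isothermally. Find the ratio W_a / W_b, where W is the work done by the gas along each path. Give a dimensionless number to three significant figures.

W_a / W_b ≈ 2.07

Path (a) isobaric: W = P₁(V₂ − V₁) → W_a/(P₁V₁) = 2.717.
Path (b) isothermal: W = P₁V₁ ln(V₂/V₁) → W_b/(P₁V₁) = 1.313.
W_a / W_b = 2.717 / 1.313 = 2.07.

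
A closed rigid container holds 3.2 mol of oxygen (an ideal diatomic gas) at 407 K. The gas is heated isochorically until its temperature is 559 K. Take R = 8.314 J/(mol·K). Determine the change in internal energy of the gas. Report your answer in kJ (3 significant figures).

Constant volume ⇒ W = 0, so Q = ΔU = nCᵥΔT with Cᵥ = 5R/2 = 20.79 J/(mol·K).
ΔU = (3.2)(20.79)(559 − 407) = 10110 J.

ΔU ≈ 10.1 kJ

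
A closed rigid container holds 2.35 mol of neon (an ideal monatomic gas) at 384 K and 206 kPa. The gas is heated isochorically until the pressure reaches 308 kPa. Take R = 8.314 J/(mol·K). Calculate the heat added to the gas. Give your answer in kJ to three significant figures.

Constant volume ⇒ W = 0, so Q = ΔU = nCᵥΔT with Cᵥ = 3R/2 = 12.47 J/(mol·K).
At constant V, T₂/T₁ = P₂/P₁ ⇒ ΔT = T₁(P₂/P₁ − 1) = 384·(308/206 − 1) = 190.1 K.
ΔU = (2.35)(12.47)(190.1) = 5572 J.

Q ≈ 5.57 kJ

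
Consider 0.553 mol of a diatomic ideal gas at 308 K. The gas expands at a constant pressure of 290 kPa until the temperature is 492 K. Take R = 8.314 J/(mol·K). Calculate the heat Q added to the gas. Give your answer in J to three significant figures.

Q ≈ 2960 J

Isobaric: W = nRΔT = (0.553)(8.314)(184) = 846 J.
ΔU = nCᵥΔT with Cᵥ = 5R/2: ΔU = (0.553)(20.79)(184) = 2115 J.
Q = ΔU + W = 2115 + 846 = 2961 J.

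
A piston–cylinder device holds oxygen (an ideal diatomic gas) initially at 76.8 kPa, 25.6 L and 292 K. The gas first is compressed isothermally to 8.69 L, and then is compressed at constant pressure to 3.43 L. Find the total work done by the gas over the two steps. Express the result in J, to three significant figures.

Step 1 (isothermal): W = P₁V₁ ln(V₂/V₁) = (1966) ln(8.69/25.6) = -2124 J.
After step 1: P = 226.2 kPa, V = 8.69 L, T = 292 K.
Step 2 (isobaric): W = PΔV = (226.2 kPa)(3.43 − 8.69 L) = -1190 J.
W_total = -2124 − 1190 = -3314 J.

W_total ≈ -3310 J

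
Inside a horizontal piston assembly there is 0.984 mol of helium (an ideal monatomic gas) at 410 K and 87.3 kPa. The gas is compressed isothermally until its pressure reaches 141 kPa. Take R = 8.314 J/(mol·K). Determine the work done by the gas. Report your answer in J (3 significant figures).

Isothermal process: W = nRT ln(V₂/V₁) = nRT ln(P₁/P₂).
W = (0.984)(8.314)(410) × ln(87.3/141)
  = 3354 × ln(0.6191) = 3354 × -0.4794
W_by_gas = -1608 J.

W ≈ -1610 J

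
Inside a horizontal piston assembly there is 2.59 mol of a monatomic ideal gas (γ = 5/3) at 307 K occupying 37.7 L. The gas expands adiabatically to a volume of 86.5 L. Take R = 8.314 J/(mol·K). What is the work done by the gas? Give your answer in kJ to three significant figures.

W ≈ 4.22 kJ

Adiabatic: TV^(γ−1) = const with γ = 5/3.
T₂ = T₁ (V₁/V₂)^(γ−1) = 307 × (37.7/86.5)^0.667 = 307 × 0.5748 = 176.5 K.
W_by = nCᵥ(T₁ − T₂) = (2.59)(12.47)(307 − 176.5) = 4216 J.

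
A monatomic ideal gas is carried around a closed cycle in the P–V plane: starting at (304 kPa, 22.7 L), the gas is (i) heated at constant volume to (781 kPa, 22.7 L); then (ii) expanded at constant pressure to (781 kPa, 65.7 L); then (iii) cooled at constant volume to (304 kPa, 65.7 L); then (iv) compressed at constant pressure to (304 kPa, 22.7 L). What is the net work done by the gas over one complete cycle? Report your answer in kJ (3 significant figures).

Constant-volume legs do no work.
W(ii) = (781)(65.7 − 22.7) = 33583 J; W(iv) = (304)(22.7 − 65.7) = -13072 J.
W_net = 33583 − 13072 = 20511 J (the clockwise enclosed area).

W_net ≈ 20.5 kJ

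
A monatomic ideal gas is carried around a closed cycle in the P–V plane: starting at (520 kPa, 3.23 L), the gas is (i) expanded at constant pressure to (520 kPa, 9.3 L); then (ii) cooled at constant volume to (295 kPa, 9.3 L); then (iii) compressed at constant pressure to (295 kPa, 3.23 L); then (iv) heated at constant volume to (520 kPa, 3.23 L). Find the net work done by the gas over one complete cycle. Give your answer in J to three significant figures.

Constant-volume legs do no work.
W(i) = (520)(9.3 − 3.23) = 3156 J; W(iii) = (295)(3.23 − 9.3) = -1791 J.
W_net = 3156 − 1791 = 1366 J (the clockwise enclosed area).

W_net ≈ 1370 J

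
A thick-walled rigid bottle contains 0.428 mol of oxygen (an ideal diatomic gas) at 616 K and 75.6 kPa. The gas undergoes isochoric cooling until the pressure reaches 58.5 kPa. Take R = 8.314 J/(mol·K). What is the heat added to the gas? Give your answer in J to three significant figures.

Q ≈ -1240 J

Constant volume ⇒ W = 0, so Q = ΔU = nCᵥΔT with Cᵥ = 5R/2 = 20.79 J/(mol·K).
At constant V, T₂/T₁ = P₂/P₁ ⇒ ΔT = T₁(P₂/P₁ − 1) = 616·(58.5/75.6 − 1) = -139.3 K.
ΔU = (0.428)(20.79)(-139.3) = -1240 J.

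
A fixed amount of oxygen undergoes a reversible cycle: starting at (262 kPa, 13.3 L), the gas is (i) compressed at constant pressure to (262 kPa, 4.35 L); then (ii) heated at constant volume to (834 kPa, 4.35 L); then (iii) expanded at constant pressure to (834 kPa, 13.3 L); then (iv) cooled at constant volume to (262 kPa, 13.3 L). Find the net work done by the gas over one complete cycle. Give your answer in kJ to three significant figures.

Constant-volume legs do no work.
W(i) = (262)(4.35 − 13.3) = -2345 J; W(iii) = (834)(13.3 − 4.35) = 7464 J.
W_net = -2345 + 7464 = 5119 J (the clockwise enclosed area).

W_net ≈ 5.12 kJ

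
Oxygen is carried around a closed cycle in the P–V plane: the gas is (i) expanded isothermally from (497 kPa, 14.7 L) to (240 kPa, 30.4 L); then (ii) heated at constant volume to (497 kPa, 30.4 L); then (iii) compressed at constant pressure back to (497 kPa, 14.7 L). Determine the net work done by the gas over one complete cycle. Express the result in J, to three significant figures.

Leg (i): W = PᵢVᵢ ln(V_f/Vᵢ) = (7306) ln(30.4/14.7) = 5308 J.
Leg (ii): W = 0.
Leg (iii): W = PΔV = (497)(14.7 − 30.4) = -7803 J.
W_net = 5308 − 7803 = -2494 J.

W_net ≈ -2490 J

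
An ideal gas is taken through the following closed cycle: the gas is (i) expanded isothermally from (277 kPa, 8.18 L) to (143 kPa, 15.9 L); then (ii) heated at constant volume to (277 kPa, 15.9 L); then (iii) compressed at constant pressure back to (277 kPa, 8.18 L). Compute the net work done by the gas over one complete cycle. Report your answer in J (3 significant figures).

Leg (i): W = PᵢVᵢ ln(V_f/Vᵢ) = (2266) ln(15.9/8.18) = 1506 J.
Leg (ii): W = 0.
Leg (iii): W = PΔV = (277)(8.18 − 15.9) = -2138 J.
W_net = 1506 − 2138 = -632.5 J.

W_net ≈ -632 J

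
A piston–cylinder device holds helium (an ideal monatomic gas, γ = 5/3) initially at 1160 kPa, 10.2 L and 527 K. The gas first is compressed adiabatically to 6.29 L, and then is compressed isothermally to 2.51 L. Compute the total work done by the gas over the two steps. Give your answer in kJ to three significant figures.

Step 1 (adiabatic): W = (P₁V₁ − P₂V₂)/(γ−1) = (11832 − 16331)/0.667 = -6749 J.
After step 1: P = 2596 kPa, V = 6.29 L, T = 727.4 K.
Step 2 (isothermal): W = P₁V₁ ln(V₂/V₁) = (16331) ln(2.51/6.29) = -15003 J.
W_total = -6749 − 15003 = -21753 J.

W_total ≈ -21.8 kJ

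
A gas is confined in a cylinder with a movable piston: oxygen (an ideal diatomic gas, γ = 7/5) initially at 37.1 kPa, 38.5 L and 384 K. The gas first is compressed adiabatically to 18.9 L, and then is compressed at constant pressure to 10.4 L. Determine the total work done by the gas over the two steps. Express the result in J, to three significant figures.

W_total ≈ -2030 J

Step 1 (adiabatic): W = (P₁V₁ − P₂V₂)/(γ−1) = (1428 − 1899)/0.4 = -1176 J.
After step 1: P = 100.5 kPa, V = 18.9 L, T = 510.4 K.
Step 2 (isobaric): W = PΔV = (100.5 kPa)(10.4 − 18.9 L) = -853.9 J.
W_total = -1176 − 853.9 = -2030 J.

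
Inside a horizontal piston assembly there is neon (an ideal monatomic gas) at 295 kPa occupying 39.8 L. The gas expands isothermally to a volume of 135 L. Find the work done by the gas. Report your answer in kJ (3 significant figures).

W ≈ 14.3 kJ

Isothermal: W = nRT ln(V₂/V₁) = P₁V₁ ln(V₂/V₁).
P₁V₁ = (295 kPa)(39.8 L) = 11741 J.
W = 11741 × ln(135/39.8) = 11741 × 1.221
W_by_gas = 14341 J.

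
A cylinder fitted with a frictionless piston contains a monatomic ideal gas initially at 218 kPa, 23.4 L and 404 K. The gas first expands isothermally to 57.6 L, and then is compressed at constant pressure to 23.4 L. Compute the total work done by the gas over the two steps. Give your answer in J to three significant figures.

Step 1 (isothermal): W = P₁V₁ ln(V₂/V₁) = (5101) ln(57.6/23.4) = 4595 J.
After step 1: P = 88.56 kPa, V = 57.6 L, T = 404 K.
Step 2 (isobaric): W = PΔV = (88.56 kPa)(23.4 − 57.6 L) = -3029 J.
W_total = 4595 − 3029 = 1566 J.

W_total ≈ 1570 J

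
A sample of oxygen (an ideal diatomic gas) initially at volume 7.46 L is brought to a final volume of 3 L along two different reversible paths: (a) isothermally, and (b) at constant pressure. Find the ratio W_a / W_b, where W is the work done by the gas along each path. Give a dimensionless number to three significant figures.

Path (a) isothermal: W = P₁V₁ ln(V₂/V₁) → W_a/(P₁V₁) = -0.9109.
Path (b) isobaric: W = P₁(V₂ − V₁) → W_b/(P₁V₁) = -0.5979.
W_a / W_b = -0.9109 / -0.5979 = 1.524.

W_a / W_b ≈ 1.52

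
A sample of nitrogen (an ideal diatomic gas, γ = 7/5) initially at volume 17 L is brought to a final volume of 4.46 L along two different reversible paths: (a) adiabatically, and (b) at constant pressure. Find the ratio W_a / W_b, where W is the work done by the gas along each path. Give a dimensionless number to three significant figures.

W_a / W_b ≈ 2.40

Path (a) adiabatic: W = P₁V₁(1 − (V₁/V₂)^(γ−1))/(γ−1) → W_a/(P₁V₁) = -1.77.
Path (b) isobaric: W = P₁(V₂ − V₁) → W_b/(P₁V₁) = -0.7376.
W_a / W_b = -1.77 / -0.7376 = 2.399.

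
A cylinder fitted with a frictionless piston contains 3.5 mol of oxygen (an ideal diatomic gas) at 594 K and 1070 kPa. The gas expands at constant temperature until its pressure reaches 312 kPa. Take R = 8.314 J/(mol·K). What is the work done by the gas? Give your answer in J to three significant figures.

W ≈ 21300 J

Isothermal process: W = nRT ln(V₂/V₁) = nRT ln(P₁/P₂).
W = (3.5)(8.314)(594) × ln(1070/312)
  = 17285 × ln(3.429) = 17285 × 1.232
W_by_gas = 21302 J.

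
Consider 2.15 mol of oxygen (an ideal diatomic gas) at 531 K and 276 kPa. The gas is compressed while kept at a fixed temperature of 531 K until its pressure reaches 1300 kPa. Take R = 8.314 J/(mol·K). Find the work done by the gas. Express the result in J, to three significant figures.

Isothermal process: W = nRT ln(V₂/V₁) = nRT ln(P₁/P₂).
W = (2.15)(8.314)(531) × ln(276/1300)
  = 9492 × ln(0.2123) = 9492 × -1.55
W_by_gas = -14709 J.

W ≈ -14700 J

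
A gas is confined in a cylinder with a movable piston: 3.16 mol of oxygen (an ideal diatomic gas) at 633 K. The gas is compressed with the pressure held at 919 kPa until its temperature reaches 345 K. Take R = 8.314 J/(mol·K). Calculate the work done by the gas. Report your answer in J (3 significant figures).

Isobaric: W = P ΔV = nR ΔT.
W = (3.16)(8.314)(345 − 633) = -7566 J.

W ≈ -7570 J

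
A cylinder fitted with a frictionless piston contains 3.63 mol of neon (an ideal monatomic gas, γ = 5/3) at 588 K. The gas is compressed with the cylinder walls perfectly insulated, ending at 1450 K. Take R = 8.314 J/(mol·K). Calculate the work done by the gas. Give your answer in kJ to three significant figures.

W ≈ -39.0 kJ

Adiabatic ⇒ Q = 0, so W_by = −ΔU = nCᵥ(T₁ − T₂).
Cᵥ = 3R/2 = 12.47 J/(mol·K).
W = (3.63)(12.47)(588 − 1450) = -39023 J.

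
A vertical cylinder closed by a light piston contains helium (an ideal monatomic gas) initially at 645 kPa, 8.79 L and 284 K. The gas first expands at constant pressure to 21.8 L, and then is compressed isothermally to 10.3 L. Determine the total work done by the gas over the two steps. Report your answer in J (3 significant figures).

Step 1 (isobaric): W = PΔV = (645 kPa)(21.8 − 8.79 L) = 8391 J.
After step 1: P = 645 kPa, V = 21.8 L, T = 704.3 K.
Step 2 (isothermal): W = P₁V₁ ln(V₂/V₁) = (14061) ln(10.3/21.8) = -10542 J.
W_total = 8391 − 10542 = -2151 J.

W_total ≈ -2150 J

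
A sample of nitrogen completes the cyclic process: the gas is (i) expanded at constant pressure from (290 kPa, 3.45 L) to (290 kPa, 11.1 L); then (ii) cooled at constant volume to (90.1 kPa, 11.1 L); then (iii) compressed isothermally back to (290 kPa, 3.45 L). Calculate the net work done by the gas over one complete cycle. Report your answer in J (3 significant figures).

Leg (i): W = PΔV = (290)(11.1 − 3.45) = 2218 J.
Leg (ii): W = 0.
Leg (iii): W = PᵢVᵢ ln(V_f/Vᵢ) = (1000) ln(3.45/11.1) = -1169 J.
W_net = 2218 − 1169 = 1050 J.

W_net ≈ 1050 J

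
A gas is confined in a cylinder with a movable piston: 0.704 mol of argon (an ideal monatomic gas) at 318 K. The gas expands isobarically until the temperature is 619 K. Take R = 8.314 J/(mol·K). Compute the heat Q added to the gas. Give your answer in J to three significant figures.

Isobaric: W = nRΔT = (0.704)(8.314)(301) = 1762 J.
ΔU = nCᵥΔT with Cᵥ = 3R/2: ΔU = (0.704)(12.47)(301) = 2643 J.
Q = ΔU + W = 2643 + 1762 = 4404 J.

Q ≈ 4400 J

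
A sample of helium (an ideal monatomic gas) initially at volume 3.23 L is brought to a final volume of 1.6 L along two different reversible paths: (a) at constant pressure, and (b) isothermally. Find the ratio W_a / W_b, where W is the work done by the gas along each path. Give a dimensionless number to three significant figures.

W_a / W_b ≈ 0.718

Path (a) isobaric: W = P₁(V₂ − V₁) → W_a/(P₁V₁) = -0.5046.
Path (b) isothermal: W = P₁V₁ ln(V₂/V₁) → W_b/(P₁V₁) = -0.7025.
W_a / W_b = -0.5046 / -0.7025 = 0.7184.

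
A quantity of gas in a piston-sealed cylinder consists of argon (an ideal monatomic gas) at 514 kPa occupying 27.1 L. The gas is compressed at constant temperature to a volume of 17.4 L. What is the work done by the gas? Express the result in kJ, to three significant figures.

Isothermal: W = nRT ln(V₂/V₁) = P₁V₁ ln(V₂/V₁).
P₁V₁ = (514 kPa)(27.1 L) = 13929 J.
W = 13929 × ln(17.4/27.1) = 13929 × -0.4431
W_by_gas = -6172 J.

W ≈ -6.17 kJ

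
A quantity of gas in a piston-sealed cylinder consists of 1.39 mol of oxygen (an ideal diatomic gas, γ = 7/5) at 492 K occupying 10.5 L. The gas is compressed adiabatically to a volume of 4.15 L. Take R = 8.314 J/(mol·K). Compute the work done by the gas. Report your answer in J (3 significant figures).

W ≈ -6390 J

Adiabatic: TV^(γ−1) = const with γ = 7/5.
T₂ = T₁ (V₁/V₂)^(γ−1) = 492 × (10.5/4.15)^0.4 = 492 × 1.45 = 713.2 K.
W_by = nCᵥ(T₁ − T₂) = (1.39)(20.79)(492 − 713.2) = -6391 J.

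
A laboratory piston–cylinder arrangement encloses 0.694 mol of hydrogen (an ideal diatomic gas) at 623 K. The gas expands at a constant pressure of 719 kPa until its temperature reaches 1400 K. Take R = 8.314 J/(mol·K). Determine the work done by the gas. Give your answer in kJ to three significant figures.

Isobaric: W = P ΔV = nR ΔT.
W = (0.694)(8.314)(1400 − 623) = 4483 J.

W ≈ 4.48 kJ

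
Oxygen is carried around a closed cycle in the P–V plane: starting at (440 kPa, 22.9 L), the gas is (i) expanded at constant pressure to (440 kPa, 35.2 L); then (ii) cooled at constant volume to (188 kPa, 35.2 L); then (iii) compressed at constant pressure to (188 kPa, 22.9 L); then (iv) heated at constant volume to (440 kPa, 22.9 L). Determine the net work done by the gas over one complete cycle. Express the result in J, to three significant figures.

W_net ≈ 3100 J

Constant-volume legs do no work.
W(i) = (440)(35.2 − 22.9) = 5412 J; W(iii) = (188)(22.9 − 35.2) = -2312 J.
W_net = 5412 − 2312 = 3100 J (the clockwise enclosed area).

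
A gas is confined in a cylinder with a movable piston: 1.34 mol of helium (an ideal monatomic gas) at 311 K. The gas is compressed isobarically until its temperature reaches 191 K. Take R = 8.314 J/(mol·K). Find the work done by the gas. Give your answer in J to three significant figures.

W ≈ -1340 J

Isobaric: W = P ΔV = nR ΔT.
W = (1.34)(8.314)(191 − 311) = -1337 J.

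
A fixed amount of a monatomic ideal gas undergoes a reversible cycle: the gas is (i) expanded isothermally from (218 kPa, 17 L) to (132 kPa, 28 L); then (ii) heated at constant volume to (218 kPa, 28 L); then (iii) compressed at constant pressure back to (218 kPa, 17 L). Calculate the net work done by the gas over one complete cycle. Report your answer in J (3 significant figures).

Leg (i): W = PᵢVᵢ ln(V_f/Vᵢ) = (3706) ln(28/17) = 1849 J.
Leg (ii): W = 0.
Leg (iii): W = PΔV = (218)(17 − 28) = -2398 J.
W_net = 1849 − 2398 = -548.7 J.

W_net ≈ -549 J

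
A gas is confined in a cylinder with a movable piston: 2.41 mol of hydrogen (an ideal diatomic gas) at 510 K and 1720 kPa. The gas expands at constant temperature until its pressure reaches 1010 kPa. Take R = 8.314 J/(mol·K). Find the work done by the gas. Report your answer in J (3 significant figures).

Isothermal process: W = nRT ln(V₂/V₁) = nRT ln(P₁/P₂).
W = (2.41)(8.314)(510) × ln(1720/1010)
  = 10219 × ln(1.703) = 10219 × 0.5324
W_by_gas = 5440 J.

W ≈ 5440 J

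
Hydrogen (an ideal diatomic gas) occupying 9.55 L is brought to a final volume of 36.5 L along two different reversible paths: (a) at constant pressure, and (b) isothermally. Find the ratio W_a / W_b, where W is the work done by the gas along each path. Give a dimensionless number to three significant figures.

Path (a) isobaric: W = P₁(V₂ − V₁) → W_a/(P₁V₁) = 2.822.
Path (b) isothermal: W = P₁V₁ ln(V₂/V₁) → W_b/(P₁V₁) = 1.341.
W_a / W_b = 2.822 / 1.341 = 2.105.

W_a / W_b ≈ 2.10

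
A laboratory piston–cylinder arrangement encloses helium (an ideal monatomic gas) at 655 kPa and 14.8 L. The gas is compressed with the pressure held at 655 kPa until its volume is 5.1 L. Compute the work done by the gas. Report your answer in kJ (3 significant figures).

W ≈ -6.35 kJ

Isobaric: W = P ΔV.
W = (655 kPa)(5.1 − 14.8 L) = (655)(-9.7) = -6354 J.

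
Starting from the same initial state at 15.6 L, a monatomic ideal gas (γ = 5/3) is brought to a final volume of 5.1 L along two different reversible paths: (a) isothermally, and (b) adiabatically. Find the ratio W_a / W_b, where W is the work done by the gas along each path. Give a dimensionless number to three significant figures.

Path (a) isothermal: W = P₁V₁ ln(V₂/V₁) → W_a/(P₁V₁) = -1.118.
Path (b) adiabatic: W = P₁V₁(1 − (V₁/V₂)^(γ−1))/(γ−1) → W_b/(P₁V₁) = -1.661.
W_a / W_b = -1.118 / -1.661 = 0.6732.

W_a / W_b ≈ 0.673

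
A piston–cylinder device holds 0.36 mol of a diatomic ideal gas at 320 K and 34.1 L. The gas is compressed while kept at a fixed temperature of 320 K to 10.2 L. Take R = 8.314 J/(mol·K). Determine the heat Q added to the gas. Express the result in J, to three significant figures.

Q ≈ -1160 J

Isothermal ⇒ ΔU = 0, so Q = W = nRT ln(V₂/V₁).
Q = (0.36)(8.314)(320) ln(10.2/34.1) = 957.8 × -1.207 = -1156 J.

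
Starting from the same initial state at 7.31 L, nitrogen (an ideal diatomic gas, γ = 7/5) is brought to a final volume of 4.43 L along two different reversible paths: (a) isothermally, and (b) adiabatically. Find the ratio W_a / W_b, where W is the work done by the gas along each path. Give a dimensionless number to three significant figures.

Path (a) isothermal: W = P₁V₁ ln(V₂/V₁) → W_a/(P₁V₁) = -0.5008.
Path (b) adiabatic: W = P₁V₁(1 − (V₁/V₂)^(γ−1))/(γ−1) → W_b/(P₁V₁) = -0.5545.
W_a / W_b = -0.5008 / -0.5545 = 0.9032.

W_a / W_b ≈ 0.903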